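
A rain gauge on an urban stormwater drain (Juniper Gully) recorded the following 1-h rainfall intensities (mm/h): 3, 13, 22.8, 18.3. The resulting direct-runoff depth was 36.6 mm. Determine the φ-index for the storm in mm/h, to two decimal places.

φ ≈ 5.83 mm/h

Only the 3 blocks with intensity above φ contribute runoff: 13, 22.8, 18.3 mm/h.
Σ(I−φ)·Δt = d  ⇒  (13+22.8+18.3 − 3φ)·1 = 36.6
φ = (54.10 − 36.6/1) / 3 = 5.83 mm/h.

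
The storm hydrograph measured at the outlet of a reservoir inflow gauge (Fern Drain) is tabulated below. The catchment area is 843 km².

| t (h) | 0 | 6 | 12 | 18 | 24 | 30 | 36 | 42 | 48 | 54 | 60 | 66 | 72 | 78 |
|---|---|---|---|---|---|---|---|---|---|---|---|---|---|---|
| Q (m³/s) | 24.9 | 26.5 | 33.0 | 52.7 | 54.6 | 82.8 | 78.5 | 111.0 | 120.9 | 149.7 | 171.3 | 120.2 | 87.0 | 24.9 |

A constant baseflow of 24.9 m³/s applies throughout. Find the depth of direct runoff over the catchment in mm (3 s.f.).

d ≈ 20.2 mm

Direct runoff: 0.0, 1.6, 8.1, 27.8, 29.7, 57.9, 53.6, 86.1, 96.0, 124.8, 146.4, 95.3, 62.1, 0.0 m³/s; ΣQ_DR = 789.4 m³/s.
V = ΣQ_DR · Δt = 789.4 × 21600 s = 1.705 × 10^7 m³.
Over A = 843 km², depth = V / A = 20.2 mm.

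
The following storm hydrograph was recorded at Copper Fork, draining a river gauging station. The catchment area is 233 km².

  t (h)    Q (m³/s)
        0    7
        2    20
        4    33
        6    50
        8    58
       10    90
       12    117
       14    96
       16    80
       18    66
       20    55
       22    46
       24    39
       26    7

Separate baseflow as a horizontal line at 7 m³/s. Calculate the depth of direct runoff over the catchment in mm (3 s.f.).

Direct runoff: 0.0, 13.0, 26.0, 43.0, 51.0, 83.0, 110.0, 89.0, 73.0, 59.0, 48.0, 39.0, 32.0, 0.0 m³/s; ΣQ_DR = 666.0 m³/s.
V = ΣQ_DR · Δt = 666.0 × 7200 s = 4.795 × 10^6 m³.
Over A = 233 km², depth = V / A = 20.6 mm.

d ≈ 20.6 mm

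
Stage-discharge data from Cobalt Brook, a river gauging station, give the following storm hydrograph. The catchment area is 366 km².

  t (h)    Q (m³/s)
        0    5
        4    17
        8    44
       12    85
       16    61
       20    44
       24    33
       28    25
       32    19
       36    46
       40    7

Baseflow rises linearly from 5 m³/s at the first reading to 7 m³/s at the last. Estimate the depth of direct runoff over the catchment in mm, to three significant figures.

d ≈ 12.6 mm

Direct runoff: 0.00, 11.80, 38.60, 79.40, 55.20, 38.00, 26.80, 18.60, 12.40, 39.20, 0.00 m³/s; ΣQ_DR = 320.0 m³/s.
V = ΣQ_DR · Δt = 320.0 × 14400 s = 4.608 × 10^6 m³.
Over A = 366 km², depth = V / A = 12.6 mm.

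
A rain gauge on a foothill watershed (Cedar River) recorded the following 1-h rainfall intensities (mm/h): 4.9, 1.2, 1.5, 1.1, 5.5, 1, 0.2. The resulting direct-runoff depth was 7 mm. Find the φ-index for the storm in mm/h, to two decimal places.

Only the 2 blocks with intensity above φ contribute runoff: 4.9, 5.5 mm/h.
Σ(I−φ)·Δt = d  ⇒  (4.9+5.5 − 2φ)·1 = 7
φ = (10.40 − 7/1) / 2 = 1.70 mm/h.

φ ≈ 1.70 mm/h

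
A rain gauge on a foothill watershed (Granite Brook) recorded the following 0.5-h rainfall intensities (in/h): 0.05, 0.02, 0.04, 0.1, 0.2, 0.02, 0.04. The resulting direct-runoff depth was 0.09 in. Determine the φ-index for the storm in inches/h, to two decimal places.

Only the 2 blocks with intensity above φ contribute runoff: 0.1, 0.2 in/h.
Σ(I−φ)·Δt = d  ⇒  (0.1+0.2 − 2φ)·0.5 = 0.09
φ = (0.3000 − 0.09/0.5) / 2 = 0.06 in/h.

φ ≈ 0.06 in/h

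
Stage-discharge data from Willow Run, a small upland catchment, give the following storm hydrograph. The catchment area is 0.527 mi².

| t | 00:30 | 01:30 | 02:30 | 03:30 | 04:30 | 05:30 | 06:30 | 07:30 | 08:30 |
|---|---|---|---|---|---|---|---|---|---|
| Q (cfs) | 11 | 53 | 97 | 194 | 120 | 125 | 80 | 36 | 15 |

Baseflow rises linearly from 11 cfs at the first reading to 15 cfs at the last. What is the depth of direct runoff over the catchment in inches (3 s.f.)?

Direct runoff: 0.00, 41.50, 85.00, 181.50, 107.00, 111.50, 66.00, 21.50, 0.00 cfs; ΣQ_DR = 614.0 cfs.
V = ΣQ_DR · Δt = 614.0 × 3600 s = 2.210 × 10^6 ft³.
Over A = 0.527 mi², depth = V / A = 1.81 in.

d ≈ 1.81 in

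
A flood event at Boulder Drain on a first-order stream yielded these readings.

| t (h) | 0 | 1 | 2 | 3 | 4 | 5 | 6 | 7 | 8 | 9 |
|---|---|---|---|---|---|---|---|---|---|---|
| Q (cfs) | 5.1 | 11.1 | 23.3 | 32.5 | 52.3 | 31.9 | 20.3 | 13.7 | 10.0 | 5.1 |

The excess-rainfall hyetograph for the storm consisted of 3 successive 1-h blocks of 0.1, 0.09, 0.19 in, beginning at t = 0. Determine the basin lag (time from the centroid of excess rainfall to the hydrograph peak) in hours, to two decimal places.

t_L ≈ 2.26 h

Centroid of excess rainfall: t_c = Σ P_i·t̄_i / ΣP_i = 1.7368 h (block centres at 0.5, 1.5, 2.5 h).
Hydrograph peak occurs at t = 4 h, so basin lag t_L = 4 − 1.7368 = 2.26 h.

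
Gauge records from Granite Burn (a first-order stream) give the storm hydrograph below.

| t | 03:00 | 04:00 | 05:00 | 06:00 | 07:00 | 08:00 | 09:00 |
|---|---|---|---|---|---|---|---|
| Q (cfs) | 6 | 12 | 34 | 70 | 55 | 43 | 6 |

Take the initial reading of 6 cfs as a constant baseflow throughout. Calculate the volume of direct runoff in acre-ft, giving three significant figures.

Direct-runoff ordinates (Q − Q_b): 0.0, 6.0, 28.0, 64.0, 49.0, 37.0, 0.0 cfs.
ΣQ_DR = 184.0 cfs.
With Δt = 1 h = 3600 s, V = ΣQ_DR · Δt = 184.0 × 3600 = 6.62 × 10^5 ft³ = 15.2 acre-ft.

V ≈ 15.2 acre-ft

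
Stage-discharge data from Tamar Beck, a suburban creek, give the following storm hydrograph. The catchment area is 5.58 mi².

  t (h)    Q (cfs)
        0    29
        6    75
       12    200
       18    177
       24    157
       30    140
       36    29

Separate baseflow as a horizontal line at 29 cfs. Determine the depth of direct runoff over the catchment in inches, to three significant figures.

d ≈ 1.01 in

Direct runoff: 0.0, 46.0, 171.0, 148.0, 128.0, 111.0, 0.0 cfs; ΣQ_DR = 604.0 cfs.
V = ΣQ_DR · Δt = 604.0 × 21600 s = 1.305 × 10^7 ft³.
Over A = 5.58 mi², depth = V / A = 1.01 in.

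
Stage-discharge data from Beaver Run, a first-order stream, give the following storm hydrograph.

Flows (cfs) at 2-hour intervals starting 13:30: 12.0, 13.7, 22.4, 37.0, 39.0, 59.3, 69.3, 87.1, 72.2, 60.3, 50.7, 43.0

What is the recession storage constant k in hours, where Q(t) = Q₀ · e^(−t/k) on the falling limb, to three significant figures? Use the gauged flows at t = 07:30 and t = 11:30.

On the falling limb, Q drops from 60.3 to 43.0 cfs between t = 07:30 and t = 11:30 (Δt = 4 h).
k = −Δt / ln(Q₂/Q₁) = −4 / ln(43.0/60.3) = 11.8 h.

k ≈ 11.8 h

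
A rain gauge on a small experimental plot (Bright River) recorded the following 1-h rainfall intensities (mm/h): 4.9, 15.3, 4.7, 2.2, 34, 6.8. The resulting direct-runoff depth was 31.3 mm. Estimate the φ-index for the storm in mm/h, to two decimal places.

Only the 2 blocks with intensity above φ contribute runoff: 15.3, 34 mm/h.
Σ(I−φ)·Δt = d  ⇒  (15.3+34 − 2φ)·1 = 31.3
φ = (49.30 − 31.3/1) / 2 = 9.00 mm/h.

φ ≈ 9.00 mm/h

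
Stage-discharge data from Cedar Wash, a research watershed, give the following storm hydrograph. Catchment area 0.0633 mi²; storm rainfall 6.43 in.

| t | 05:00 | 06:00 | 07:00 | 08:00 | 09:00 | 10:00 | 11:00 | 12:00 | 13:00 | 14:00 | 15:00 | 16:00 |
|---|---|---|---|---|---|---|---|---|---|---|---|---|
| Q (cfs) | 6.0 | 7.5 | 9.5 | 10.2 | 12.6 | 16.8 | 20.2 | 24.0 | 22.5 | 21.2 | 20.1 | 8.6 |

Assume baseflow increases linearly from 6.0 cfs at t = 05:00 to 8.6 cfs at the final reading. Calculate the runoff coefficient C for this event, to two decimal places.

ΣQ_DR = 91.60 cfs; V = ΣQ_DR·Δt = 3.298 × 10^5 ft³.
Runoff depth d = V / A = 2.242 in.
C = d / P = 2.242 / 6.43 = 0.35.

C ≈ 0.35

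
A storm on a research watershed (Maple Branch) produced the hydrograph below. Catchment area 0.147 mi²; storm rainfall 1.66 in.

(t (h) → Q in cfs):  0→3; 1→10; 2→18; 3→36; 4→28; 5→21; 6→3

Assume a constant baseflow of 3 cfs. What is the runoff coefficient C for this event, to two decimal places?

ΣQ_DR = 98.00 cfs; V = ΣQ_DR·Δt = 3.528 × 10^5 ft³.
Runoff depth d = V / A = 1.033 in.
C = d / P = 1.033 / 1.66 = 0.62.

C ≈ 0.62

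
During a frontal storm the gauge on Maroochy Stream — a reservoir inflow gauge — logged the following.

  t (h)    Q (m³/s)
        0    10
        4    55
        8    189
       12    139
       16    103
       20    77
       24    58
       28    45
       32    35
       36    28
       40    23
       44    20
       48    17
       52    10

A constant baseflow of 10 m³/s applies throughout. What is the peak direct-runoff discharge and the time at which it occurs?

Q_p = 179.0 m³/s at t = 8 h

Subtracting baseflow gives direct-runoff ordinates: 0.0, 45.0, 179.0, 129.0, 93.0, 67.0, 48.0, 35.0, 25.0, 18.0, 13.0, 10.0, 7.0, 0.0 m³/s.
The maximum is 179.0 m³/s, occurring at the reading for t = 8 h.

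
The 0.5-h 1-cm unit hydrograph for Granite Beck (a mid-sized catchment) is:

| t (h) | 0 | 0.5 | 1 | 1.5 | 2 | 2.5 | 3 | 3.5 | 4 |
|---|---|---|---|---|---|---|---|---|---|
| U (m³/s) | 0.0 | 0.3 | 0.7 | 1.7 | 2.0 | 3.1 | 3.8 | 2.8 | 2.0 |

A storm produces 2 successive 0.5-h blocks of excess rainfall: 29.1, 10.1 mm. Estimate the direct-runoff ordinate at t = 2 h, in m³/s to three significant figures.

By discrete convolution, Q_j = Σ (P_i / 10 mm) · U_{j−i}.
At t = 2 h (j=4): Q = (29.1/10)·2.0 + (10.1/10)·1.7 = 7.54 m³/s.

Q ≈ 7.54 m³/s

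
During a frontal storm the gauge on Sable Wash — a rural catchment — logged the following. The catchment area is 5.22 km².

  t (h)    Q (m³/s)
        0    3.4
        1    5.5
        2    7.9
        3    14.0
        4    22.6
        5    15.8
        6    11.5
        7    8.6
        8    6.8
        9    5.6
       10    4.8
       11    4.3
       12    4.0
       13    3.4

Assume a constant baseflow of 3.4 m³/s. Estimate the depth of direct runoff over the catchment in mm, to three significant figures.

Direct runoff: 0.0, 2.1, 4.5, 10.6, 19.2, 12.4, 8.1, 5.2, 3.4, 2.2, 1.4, 0.9, 0.6, 0.0 m³/s; ΣQ_DR = 70.60 m³/s.
V = ΣQ_DR · Δt = 70.60 × 3600 s = 2.542 × 10^5 m³.
Over A = 5.22 km², depth = V / A = 48.7 mm.

d ≈ 48.7 mm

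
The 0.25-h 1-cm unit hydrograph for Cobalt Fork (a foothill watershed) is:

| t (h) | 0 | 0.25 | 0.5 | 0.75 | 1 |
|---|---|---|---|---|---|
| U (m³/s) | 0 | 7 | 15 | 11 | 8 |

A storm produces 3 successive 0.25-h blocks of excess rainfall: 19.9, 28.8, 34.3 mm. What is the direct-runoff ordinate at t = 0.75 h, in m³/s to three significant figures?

By discrete convolution, Q_j = Σ (P_i / 10 mm) · U_{j−i}.
At t = 0.75 h (j=3): Q = (19.9/10)·11 + (28.8/10)·15 + (34.3/10)·7 = 89.1 m³/s.

Q ≈ 89.1 m³/s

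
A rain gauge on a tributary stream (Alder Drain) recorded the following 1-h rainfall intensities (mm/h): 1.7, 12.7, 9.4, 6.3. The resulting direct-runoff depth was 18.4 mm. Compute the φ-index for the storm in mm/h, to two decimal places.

φ ≈ 3.33 mm/h

Only the 3 blocks with intensity above φ contribute runoff: 12.7, 9.4, 6.3 mm/h.
Σ(I−φ)·Δt = d  ⇒  (12.7+9.4+6.3 − 3φ)·1 = 18.4
φ = (28.40 − 18.4/1) / 3 = 3.33 mm/h.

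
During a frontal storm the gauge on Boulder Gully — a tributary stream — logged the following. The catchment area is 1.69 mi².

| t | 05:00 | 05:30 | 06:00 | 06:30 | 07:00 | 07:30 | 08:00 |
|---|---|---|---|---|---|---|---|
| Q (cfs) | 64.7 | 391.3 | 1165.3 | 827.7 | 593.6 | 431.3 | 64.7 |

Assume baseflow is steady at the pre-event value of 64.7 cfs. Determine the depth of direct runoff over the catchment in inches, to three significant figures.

d ≈ 1.41 in

Direct runoff: 0.0, 326.6, 1100.6, 763.0, 528.9, 366.6, 0.0 cfs; ΣQ_DR = 3086 cfs.
V = ΣQ_DR · Δt = 3086 × 1800 s = 5.554 × 10^6 ft³.
Over A = 1.69 mi², depth = V / A = 1.41 in.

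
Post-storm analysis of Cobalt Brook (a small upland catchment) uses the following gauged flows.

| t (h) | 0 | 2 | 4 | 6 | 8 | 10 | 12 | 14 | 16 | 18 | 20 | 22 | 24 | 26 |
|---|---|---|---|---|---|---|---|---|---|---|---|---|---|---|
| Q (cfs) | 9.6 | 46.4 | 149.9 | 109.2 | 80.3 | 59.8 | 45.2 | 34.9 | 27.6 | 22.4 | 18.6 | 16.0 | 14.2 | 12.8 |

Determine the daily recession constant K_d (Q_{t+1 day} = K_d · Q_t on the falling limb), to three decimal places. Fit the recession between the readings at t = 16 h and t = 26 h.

K_d ≈ 0.158

Between t = 16 h and t = 26 h the flow falls from 27.6 to 12.8 cfs over 5×2 h = 10 h.
Per-interval ratio K = (12.8/27.6)^(1/5) = 0.8576; K_d = K^(24/2) = 0.158.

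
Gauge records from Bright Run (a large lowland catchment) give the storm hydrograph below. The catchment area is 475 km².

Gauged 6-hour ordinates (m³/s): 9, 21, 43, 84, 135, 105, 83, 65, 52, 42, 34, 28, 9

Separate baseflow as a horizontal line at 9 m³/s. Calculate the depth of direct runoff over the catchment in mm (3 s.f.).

d ≈ 27.0 mm

Direct runoff: 0.0, 12.0, 34.0, 75.0, 126.0, 96.0, 74.0, 56.0, 43.0, 33.0, 25.0, 19.0, 0.0 m³/s; ΣQ_DR = 593.0 m³/s.
V = ΣQ_DR · Δt = 593.0 × 21600 s = 1.281 × 10^7 m³.
Over A = 475 km², depth = V / A = 27.0 mm.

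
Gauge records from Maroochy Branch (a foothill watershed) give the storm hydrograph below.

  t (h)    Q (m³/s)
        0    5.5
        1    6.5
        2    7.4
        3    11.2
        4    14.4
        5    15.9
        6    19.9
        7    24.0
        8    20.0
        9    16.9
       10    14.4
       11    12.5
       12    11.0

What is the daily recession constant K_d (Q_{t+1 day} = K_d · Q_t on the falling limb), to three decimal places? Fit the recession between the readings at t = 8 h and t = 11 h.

K_d ≈ 0.023

Between t = 8 h and t = 11 h the flow falls from 20.0 to 12.5 m³/s over 3×1 h = 3 h.
Per-interval ratio K = (12.5/20.0)^(1/3) = 0.8550; K_d = K^(24/1) = 0.023.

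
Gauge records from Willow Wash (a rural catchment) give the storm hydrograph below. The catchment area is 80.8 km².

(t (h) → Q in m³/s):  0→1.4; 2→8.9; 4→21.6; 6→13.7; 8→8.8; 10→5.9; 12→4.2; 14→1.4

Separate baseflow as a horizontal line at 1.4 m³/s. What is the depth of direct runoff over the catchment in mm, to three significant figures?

d ≈ 4.87 mm

Direct runoff: 0.0, 7.5, 20.2, 12.3, 7.4, 4.5, 2.8, 0.0 m³/s; ΣQ_DR = 54.70 m³/s.
V = ΣQ_DR · Δt = 54.70 × 7200 s = 3.938 × 10^5 m³.
Over A = 80.8 km², depth = V / A = 4.87 mm.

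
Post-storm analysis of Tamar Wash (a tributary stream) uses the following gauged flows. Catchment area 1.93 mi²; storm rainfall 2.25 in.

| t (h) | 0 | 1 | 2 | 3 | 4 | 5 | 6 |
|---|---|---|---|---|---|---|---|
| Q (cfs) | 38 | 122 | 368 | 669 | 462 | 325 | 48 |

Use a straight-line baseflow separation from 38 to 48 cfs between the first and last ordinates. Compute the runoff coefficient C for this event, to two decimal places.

C ≈ 0.62

ΣQ_DR = 1731 cfs; V = ΣQ_DR·Δt = 6.232 × 10^6 ft³.
Runoff depth d = V / A = 1.390 in.
C = d / P = 1.390 / 2.25 = 0.62.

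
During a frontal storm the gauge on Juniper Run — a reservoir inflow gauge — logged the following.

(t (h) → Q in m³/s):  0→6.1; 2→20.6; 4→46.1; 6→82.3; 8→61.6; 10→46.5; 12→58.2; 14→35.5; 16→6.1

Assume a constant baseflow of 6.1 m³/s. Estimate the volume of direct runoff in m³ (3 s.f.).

Direct-runoff ordinates (Q − Q_b): 0.0, 14.5, 40.0, 76.2, 55.5, 40.4, 52.1, 29.4, 0.0 m³/s.
ΣQ_DR = 308.1 m³/s.
With Δt = 2 h = 7200 s, V = ΣQ_DR · Δt = 308.1 × 7200 = 2.22 × 10^6 m³.

V ≈ 2.22 × 10^6 m³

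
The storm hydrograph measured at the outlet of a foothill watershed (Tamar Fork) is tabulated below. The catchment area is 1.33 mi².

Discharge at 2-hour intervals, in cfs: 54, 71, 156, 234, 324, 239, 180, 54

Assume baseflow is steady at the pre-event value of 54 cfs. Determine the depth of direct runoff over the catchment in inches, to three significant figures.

d ≈ 2.05 in

Direct runoff: 0.0, 17.0, 102.0, 180.0, 270.0, 185.0, 126.0, 0.0 cfs; ΣQ_DR = 880.0 cfs.
V = ΣQ_DR · Δt = 880.0 × 7200 s = 6.336 × 10^6 ft³.
Over A = 1.33 mi², depth = V / A = 2.05 in.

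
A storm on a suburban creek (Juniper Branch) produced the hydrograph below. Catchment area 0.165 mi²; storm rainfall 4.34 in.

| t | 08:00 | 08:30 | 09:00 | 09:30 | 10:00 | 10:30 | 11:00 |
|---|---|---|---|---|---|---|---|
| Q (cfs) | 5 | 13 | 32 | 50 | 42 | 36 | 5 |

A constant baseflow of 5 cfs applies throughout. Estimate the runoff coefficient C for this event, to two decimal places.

C ≈ 0.16

ΣQ_DR = 148.0 cfs; V = ΣQ_DR·Δt = 2.664 × 10^5 ft³.
Runoff depth d = V / A = 0.6950 in.
C = d / P = 0.6950 / 4.34 = 0.16.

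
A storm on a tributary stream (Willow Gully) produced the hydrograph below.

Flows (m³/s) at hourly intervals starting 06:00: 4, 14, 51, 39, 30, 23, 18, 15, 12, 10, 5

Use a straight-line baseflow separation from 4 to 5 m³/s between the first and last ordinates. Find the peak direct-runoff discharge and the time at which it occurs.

Subtracting baseflow gives direct-runoff ordinates: 0.00, 9.90, 46.80, 34.70, 25.60, 18.50, 13.40, 10.30, 7.20, 5.10, 0.00 m³/s.
The maximum is 46.80 m³/s, occurring at the reading for t = 08:00.

Q_p = 46.80 m³/s at t = 08:00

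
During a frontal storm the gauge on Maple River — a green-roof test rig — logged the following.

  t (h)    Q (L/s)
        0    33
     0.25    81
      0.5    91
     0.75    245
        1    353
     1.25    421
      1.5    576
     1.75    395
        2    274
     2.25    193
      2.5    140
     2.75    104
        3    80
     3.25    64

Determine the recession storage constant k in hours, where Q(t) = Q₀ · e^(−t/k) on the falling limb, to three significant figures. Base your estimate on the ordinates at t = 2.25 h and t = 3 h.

On the falling limb, Q drops from 193 to 80 L/s between t = 2.25 h and t = 3 h (Δt = 0.75 h).
k = −Δt / ln(Q₂/Q₁) = −0.75 / ln(80/193) = 0.852 h.

k ≈ 0.852 h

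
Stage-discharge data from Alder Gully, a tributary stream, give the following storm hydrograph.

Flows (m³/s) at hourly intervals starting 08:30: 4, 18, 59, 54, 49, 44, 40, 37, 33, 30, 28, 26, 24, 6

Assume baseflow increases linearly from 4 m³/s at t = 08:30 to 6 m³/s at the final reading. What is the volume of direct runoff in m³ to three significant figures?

Direct-runoff ordinates (Q − Q_b): 0.00, 13.85, 54.69, 49.54, 44.38, 39.23, 35.08, 31.92, 27.77, 24.62, 22.46, 20.31, 18.15, 0.00 m³/s.
ΣQ_DR = 382.0 m³/s.
With Δt = 1 h = 3600 s, V = ΣQ_DR · Δt = 382.0 × 3600 = 1.38 × 10^6 m³.

V ≈ 1.38 × 10^6 m³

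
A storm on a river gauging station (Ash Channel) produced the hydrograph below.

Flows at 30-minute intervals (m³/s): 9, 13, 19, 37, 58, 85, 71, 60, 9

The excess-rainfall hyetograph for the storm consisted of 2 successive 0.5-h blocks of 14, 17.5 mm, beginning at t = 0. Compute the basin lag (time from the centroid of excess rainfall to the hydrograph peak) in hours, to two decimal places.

Centroid of excess rainfall: t_c = Σ P_i·t̄_i / ΣP_i = 0.5278 h (block centres at 0.25, 0.75 h).
Hydrograph peak occurs at t = 2.5 h, so basin lag t_L = 2.5 − 0.5278 = 1.97 h.

t_L ≈ 1.97 h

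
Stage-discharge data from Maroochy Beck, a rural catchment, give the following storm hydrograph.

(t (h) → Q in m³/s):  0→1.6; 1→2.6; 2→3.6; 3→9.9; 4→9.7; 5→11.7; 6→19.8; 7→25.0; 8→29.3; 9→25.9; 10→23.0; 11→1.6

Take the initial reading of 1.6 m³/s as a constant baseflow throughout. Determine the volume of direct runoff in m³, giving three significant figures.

Direct-runoff ordinates (Q − Q_b): 0.0, 1.0, 2.0, 8.3, 8.1, 10.1, 18.2, 23.4, 27.7, 24.3, 21.4, 0.0 m³/s.
ΣQ_DR = 144.5 m³/s.
With Δt = 1 h = 3600 s, V = ΣQ_DR · Δt = 144.5 × 3600 = 5.20 × 10^5 m³.

V ≈ 5.20 × 10^5 m³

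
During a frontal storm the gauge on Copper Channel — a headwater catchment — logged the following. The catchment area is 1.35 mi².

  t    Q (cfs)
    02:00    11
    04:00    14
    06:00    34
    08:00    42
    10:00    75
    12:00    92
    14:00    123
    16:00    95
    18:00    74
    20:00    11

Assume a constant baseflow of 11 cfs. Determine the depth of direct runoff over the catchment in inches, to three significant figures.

d ≈ 1.06 in

Direct runoff: 0.0, 3.0, 23.0, 31.0, 64.0, 81.0, 112.0, 84.0, 63.0, 0.0 cfs; ΣQ_DR = 461.0 cfs.
V = ΣQ_DR · Δt = 461.0 × 7200 s = 3.319 × 10^6 ft³.
Over A = 1.35 mi², depth = V / A = 1.06 in.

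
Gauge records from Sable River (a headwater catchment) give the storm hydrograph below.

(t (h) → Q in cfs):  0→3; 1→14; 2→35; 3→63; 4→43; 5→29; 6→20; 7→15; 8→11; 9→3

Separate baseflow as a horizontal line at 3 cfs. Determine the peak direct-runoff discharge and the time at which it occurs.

Q_p = 60.0 cfs at t = 3 h

Subtracting baseflow gives direct-runoff ordinates: 0.0, 11.0, 32.0, 60.0, 40.0, 26.0, 17.0, 12.0, 8.0, 0.0 cfs.
The maximum is 60.0 cfs, occurring at the reading for t = 3 h.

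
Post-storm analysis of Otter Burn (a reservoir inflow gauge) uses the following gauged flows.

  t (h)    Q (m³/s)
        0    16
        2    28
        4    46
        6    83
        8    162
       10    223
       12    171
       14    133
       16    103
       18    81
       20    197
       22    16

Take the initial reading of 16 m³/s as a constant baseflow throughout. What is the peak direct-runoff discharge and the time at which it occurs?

Q_p = 207.0 m³/s at t = 10 h

Subtracting baseflow gives direct-runoff ordinates: 0.0, 12.0, 30.0, 67.0, 146.0, 207.0, 155.0, 117.0, 87.0, 65.0, 181.0, 0.0 m³/s.
The maximum is 207.0 m³/s, occurring at the reading for t = 10 h.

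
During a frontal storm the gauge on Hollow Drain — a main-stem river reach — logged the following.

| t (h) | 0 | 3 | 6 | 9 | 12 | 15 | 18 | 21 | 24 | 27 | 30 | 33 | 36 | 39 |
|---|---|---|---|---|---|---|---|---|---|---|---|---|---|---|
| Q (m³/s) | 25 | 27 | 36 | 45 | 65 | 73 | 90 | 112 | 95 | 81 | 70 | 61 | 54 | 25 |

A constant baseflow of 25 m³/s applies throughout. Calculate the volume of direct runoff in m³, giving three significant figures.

V ≈ 5.50 × 10^6 m³

Direct-runoff ordinates (Q − Q_b): 0.0, 2.0, 11.0, 20.0, 40.0, 48.0, 65.0, 87.0, 70.0, 56.0, 45.0, 36.0, 29.0, 0.0 m³/s.
ΣQ_DR = 509.0 m³/s.
With Δt = 3 h = 10800 s, V = ΣQ_DR · Δt = 509.0 × 10800 = 5.50 × 10^6 m³.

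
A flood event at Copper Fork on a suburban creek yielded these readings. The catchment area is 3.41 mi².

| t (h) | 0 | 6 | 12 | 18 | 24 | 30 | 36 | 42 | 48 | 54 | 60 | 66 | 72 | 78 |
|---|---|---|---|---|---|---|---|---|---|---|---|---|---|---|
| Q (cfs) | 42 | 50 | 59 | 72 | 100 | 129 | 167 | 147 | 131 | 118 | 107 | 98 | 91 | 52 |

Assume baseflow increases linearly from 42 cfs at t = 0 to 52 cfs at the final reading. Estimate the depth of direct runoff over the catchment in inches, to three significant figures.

d ≈ 1.92 in

Direct runoff: 0.00, 7.23, 15.46, 27.69, 54.92, 83.15, 120.38, 99.62, 82.85, 69.08, 57.31, 47.54, 39.77, 0.00 cfs; ΣQ_DR = 705.0 cfs.
V = ΣQ_DR · Δt = 705.0 × 21600 s = 1.523 × 10^7 ft³.
Over A = 3.41 mi², depth = V / A = 1.92 in.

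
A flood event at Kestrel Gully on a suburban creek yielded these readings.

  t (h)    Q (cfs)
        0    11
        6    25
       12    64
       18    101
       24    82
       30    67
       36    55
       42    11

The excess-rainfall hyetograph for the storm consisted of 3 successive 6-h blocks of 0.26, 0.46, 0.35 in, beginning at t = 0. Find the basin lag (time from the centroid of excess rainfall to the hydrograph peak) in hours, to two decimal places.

Centroid of excess rainfall: t_c = Σ P_i·t̄_i / ΣP_i = 9.5047 h (block centres at 3, 9, 15 h).
Hydrograph peak occurs at t = 18 h, so basin lag t_L = 18 − 9.5047 = 8.50 h.

t_L ≈ 8.50 h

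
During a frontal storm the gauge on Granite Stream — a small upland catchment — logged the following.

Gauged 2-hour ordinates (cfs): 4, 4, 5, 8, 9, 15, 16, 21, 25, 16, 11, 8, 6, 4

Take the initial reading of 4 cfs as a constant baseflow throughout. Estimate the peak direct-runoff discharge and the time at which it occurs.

Q_p = 21.0 cfs at t = 16 h

Subtracting baseflow gives direct-runoff ordinates: 0.0, 0.0, 1.0, 4.0, 5.0, 11.0, 12.0, 17.0, 21.0, 12.0, 7.0, 4.0, 2.0, 0.0 cfs.
The maximum is 21.0 cfs, occurring at the reading for t = 16 h.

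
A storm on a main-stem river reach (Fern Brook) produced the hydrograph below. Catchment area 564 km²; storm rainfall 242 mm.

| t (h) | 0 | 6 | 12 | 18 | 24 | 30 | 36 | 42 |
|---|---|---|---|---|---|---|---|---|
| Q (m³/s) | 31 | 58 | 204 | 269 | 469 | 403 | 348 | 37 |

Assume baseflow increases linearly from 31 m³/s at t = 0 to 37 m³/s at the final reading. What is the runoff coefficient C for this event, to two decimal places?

ΣQ_DR = 1547 m³/s; V = ΣQ_DR·Δt = 3.342 × 10^7 m³.
Runoff depth d = V / A = 59.25 mm.
C = d / P = 59.25 / 242 = 0.24.

C ≈ 0.24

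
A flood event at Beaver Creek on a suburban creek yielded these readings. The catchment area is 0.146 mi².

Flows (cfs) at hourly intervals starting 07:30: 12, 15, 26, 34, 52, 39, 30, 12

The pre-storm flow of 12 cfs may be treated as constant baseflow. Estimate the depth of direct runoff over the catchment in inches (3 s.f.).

Direct runoff: 0.0, 3.0, 14.0, 22.0, 40.0, 27.0, 18.0, 0.0 cfs; ΣQ_DR = 124.0 cfs.
V = ΣQ_DR · Δt = 124.0 × 3600 s = 4.464 × 10^5 ft³.
Over A = 0.146 mi², depth = V / A = 1.32 in.

d ≈ 1.32 in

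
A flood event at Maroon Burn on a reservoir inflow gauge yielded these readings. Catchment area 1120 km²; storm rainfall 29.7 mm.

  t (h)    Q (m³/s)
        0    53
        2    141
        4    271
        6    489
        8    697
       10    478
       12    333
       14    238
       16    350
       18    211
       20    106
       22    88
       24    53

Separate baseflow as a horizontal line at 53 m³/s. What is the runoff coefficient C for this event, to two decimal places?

C ≈ 0.61

ΣQ_DR = 2819 m³/s; V = ΣQ_DR·Δt = 2.030 × 10^7 m³.
Runoff depth d = V / A = 18.12 mm.
C = d / P = 18.12 / 29.7 = 0.61.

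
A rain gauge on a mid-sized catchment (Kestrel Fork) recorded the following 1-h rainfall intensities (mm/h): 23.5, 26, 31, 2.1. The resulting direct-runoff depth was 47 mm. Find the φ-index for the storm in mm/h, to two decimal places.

Only the 3 blocks with intensity above φ contribute runoff: 23.5, 26, 31 mm/h.
Σ(I−φ)·Δt = d  ⇒  (23.5+26+31 − 3φ)·1 = 47
φ = (80.50 − 47/1) / 3 = 11.17 mm/h.

φ ≈ 11.17 mm/h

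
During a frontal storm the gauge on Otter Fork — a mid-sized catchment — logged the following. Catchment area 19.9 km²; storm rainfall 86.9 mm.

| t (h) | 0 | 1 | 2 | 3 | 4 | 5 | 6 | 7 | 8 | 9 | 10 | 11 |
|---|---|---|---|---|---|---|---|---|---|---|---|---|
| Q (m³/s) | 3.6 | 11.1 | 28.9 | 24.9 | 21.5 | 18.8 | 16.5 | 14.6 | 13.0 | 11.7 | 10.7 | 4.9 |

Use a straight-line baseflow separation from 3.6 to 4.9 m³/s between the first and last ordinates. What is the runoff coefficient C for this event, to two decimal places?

ΣQ_DR = 129.2 m³/s; V = ΣQ_DR·Δt = 4.651 × 10^5 m³.
Runoff depth d = V / A = 23.37 mm.
C = d / P = 23.37 / 86.9 = 0.27.

C ≈ 0.27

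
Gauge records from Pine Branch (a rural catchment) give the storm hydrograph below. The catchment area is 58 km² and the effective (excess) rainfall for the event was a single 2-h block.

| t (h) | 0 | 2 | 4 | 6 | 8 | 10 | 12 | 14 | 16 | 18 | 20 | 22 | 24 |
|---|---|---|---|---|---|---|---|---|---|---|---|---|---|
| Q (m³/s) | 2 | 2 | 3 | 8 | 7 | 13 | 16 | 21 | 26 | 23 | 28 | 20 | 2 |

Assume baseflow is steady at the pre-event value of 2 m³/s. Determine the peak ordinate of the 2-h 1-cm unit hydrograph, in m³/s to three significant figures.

U_p ≈ 14.4 m³/s

Direct runoff: 0.0, 0.0, 1.0, 6.0, 5.0, 11.0, 14.0, 19.0, 24.0, 21.0, 26.0, 18.0, 0.0 m³/s; ΣQ_DR = 145.0 m³/s, peak = 26.0 m³/s.
Runoff depth d = ΣQ_DR·Δt / A = 145.0 × 7200 / (58 km²) = 18.00 mm.
The 1-cm UH is the DRH scaled by (10 mm)/d, so U_p = 26.0 × 10/18.00 = 14.4 m³/s.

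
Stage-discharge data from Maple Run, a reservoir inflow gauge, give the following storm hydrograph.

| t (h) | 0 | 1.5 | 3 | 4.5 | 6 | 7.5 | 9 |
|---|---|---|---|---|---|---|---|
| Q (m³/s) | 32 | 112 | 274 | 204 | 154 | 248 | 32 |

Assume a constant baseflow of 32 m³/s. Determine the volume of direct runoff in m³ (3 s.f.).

V ≈ 4.49 × 10^6 m³

Direct-runoff ordinates (Q − Q_b): 0.0, 80.0, 242.0, 172.0, 122.0, 216.0, 0.0 m³/s.
ΣQ_DR = 832.0 m³/s.
With Δt = 1.5 h = 5400 s, V = ΣQ_DR · Δt = 832.0 × 5400 = 4.49 × 10^6 m³.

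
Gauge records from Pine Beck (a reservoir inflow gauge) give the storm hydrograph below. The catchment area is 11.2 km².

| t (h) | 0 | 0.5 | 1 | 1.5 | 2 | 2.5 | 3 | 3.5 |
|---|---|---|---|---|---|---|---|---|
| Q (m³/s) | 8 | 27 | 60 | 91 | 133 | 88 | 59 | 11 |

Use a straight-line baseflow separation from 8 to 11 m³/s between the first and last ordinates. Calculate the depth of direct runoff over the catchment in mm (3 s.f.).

d ≈ 64.4 mm

Direct runoff: 0.00, 18.57, 51.14, 81.71, 123.29, 77.86, 48.43, 0.00 m³/s; ΣQ_DR = 401.0 m³/s.
V = ΣQ_DR · Δt = 401.0 × 1800 s = 7.218 × 10^5 m³.
Over A = 11.2 km², depth = V / A = 64.4 mm.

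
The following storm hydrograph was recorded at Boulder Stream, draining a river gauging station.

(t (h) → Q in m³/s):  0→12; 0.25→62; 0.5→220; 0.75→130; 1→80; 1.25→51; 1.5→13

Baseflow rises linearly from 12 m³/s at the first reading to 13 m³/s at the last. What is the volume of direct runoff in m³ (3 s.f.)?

V ≈ 4.32 × 10^5 m³

Direct-runoff ordinates (Q − Q_b): 0.00, 49.83, 207.67, 117.50, 67.33, 38.17, 0.00 m³/s.
ΣQ_DR = 480.5 m³/s.
With Δt = 0.25 h = 900 s, V = ΣQ_DR · Δt = 480.5 × 900 = 4.32 × 10^5 m³.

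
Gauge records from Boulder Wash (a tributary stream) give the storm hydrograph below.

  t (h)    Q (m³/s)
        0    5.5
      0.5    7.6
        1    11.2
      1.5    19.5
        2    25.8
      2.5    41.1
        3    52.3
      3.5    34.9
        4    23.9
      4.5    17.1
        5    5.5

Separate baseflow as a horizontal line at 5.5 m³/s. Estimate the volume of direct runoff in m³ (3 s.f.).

Direct-runoff ordinates (Q − Q_b): 0.0, 2.1, 5.7, 14.0, 20.3, 35.6, 46.8, 29.4, 18.4, 11.6, 0.0 m³/s.
ΣQ_DR = 183.9 m³/s.
With Δt = 0.5 h = 1800 s, V = ΣQ_DR · Δt = 183.9 × 1800 = 3.31 × 10^5 m³.

V ≈ 3.31 × 10^5 m³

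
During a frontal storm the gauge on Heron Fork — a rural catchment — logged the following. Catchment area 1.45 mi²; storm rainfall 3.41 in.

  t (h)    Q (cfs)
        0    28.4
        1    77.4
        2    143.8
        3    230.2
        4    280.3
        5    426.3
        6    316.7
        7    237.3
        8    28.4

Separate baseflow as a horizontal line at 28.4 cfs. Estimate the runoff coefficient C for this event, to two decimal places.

ΣQ_DR = 1513 cfs; V = ΣQ_DR·Δt = 5.448 × 10^6 ft³.
Runoff depth d = V / A = 1.617 in.
C = d / P = 1.617 / 3.41 = 0.47.

C ≈ 0.47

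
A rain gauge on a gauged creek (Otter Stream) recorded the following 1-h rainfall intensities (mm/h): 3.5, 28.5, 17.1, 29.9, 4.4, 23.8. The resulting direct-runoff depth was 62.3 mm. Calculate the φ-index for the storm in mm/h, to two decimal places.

Only the 4 blocks with intensity above φ contribute runoff: 28.5, 17.1, 29.9, 23.8 mm/h.
Σ(I−φ)·Δt = d  ⇒  (28.5+17.1+29.9+23.8 − 4φ)·1 = 62.3
φ = (99.30 − 62.3/1) / 4 = 9.25 mm/h.

φ ≈ 9.25 mm/h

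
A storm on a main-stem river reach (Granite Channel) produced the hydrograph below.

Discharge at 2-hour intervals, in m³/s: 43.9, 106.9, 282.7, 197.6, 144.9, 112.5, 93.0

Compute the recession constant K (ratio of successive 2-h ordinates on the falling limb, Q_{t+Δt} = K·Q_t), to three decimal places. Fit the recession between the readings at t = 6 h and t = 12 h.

K ≈ 0.778

Using the recession-limb readings at t = 6 h and t = 12 h: Q falls from 197.6 to 93.0 m³/s over 3 intervals.
K = (Q₂/Q₁)^(1/3) = (93.0/197.6)^(1/3) = 0.778.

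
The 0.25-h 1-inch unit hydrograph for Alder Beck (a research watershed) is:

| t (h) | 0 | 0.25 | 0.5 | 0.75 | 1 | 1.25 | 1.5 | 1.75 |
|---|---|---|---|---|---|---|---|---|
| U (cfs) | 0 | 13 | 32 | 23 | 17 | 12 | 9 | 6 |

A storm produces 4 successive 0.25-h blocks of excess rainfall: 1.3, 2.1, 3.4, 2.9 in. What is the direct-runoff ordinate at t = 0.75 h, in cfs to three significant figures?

Q ≈ 141 cfs

By discrete convolution, Q_j = Σ (P_i / 1 in) · U_{j−i}.
At t = 0.75 h (j=3): Q = (1.3/1)·23 + (2.1/1)·32 + (3.4/1)·13 + (2.9/1)·0 = 141 cfs.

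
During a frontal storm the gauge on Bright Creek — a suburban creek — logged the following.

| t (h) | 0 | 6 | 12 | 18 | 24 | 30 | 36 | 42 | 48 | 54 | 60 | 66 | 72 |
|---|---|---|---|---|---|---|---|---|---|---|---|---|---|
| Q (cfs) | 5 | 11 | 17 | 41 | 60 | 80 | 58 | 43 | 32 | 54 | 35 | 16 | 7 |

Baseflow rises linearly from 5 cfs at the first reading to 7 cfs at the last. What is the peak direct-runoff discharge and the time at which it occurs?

Subtracting baseflow gives direct-runoff ordinates: 0.00, 5.83, 11.67, 35.50, 54.33, 74.17, 52.00, 36.83, 25.67, 47.50, 28.33, 9.17, 0.00 cfs.
The maximum is 74.17 cfs, occurring at the reading for t = 30 h.

Q_p = 74.17 cfs at t = 30 h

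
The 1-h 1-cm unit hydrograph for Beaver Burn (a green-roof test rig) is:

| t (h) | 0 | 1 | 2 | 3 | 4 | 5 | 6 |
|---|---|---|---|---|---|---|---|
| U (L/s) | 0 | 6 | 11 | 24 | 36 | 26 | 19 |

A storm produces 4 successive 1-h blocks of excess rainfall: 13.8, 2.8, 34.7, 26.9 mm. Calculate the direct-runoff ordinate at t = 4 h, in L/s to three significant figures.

Q ≈ 111 L/s

By discrete convolution, Q_j = Σ (P_i / 10 mm) · U_{j−i}.
At t = 4 h (j=4): Q = (13.8/10)·36 + (2.8/10)·24 + (34.7/10)·11 + (26.9/10)·6 = 111 L/s.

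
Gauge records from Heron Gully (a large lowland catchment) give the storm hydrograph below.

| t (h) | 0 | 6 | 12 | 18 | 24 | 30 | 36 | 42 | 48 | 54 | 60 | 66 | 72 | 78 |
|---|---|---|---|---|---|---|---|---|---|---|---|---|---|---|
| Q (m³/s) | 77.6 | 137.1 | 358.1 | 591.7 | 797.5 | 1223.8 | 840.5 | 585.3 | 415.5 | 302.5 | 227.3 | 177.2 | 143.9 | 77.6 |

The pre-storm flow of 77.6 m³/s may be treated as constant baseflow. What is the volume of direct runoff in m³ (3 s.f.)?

Direct-runoff ordinates (Q − Q_b): 0.0, 59.5, 280.5, 514.1, 719.9, 1146.2, 762.9, 507.7, 337.9, 224.9, 149.7, 99.6, 66.3, 0.0 m³/s.
ΣQ_DR = 4869 m³/s.
With Δt = 6 h = 21600 s, V = ΣQ_DR · Δt = 4869 × 21600 = 1.05 × 10^8 m³.

V ≈ 1.05 × 10^8 m³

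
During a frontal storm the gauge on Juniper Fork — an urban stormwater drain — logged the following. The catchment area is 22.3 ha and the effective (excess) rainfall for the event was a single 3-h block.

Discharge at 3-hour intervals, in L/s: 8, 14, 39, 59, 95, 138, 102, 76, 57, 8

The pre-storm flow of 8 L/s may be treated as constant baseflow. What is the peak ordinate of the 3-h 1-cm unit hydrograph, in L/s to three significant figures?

U_p ≈ 52.0 L/s

Direct runoff: 0.0, 6.0, 31.0, 51.0, 87.0, 130.0, 94.0, 68.0, 49.0, 0.0 L/s; ΣQ_DR = 516.0 L/s, peak = 130.0 L/s.
Runoff depth d = ΣQ_DR·Δt / A = 516.0 × 10800 / (22.3 ha) = 24.99 mm.
The 1-cm UH is the DRH scaled by (10 mm)/d, so U_p = 130.0 × 10/24.99 = 52.0 L/s.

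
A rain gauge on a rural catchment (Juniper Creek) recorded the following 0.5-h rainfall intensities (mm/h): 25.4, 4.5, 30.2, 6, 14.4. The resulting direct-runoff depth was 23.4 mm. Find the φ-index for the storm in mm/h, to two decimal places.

φ ≈ 7.73 mm/h

Only the 3 blocks with intensity above φ contribute runoff: 25.4, 30.2, 14.4 mm/h.
Σ(I−φ)·Δt = d  ⇒  (25.4+30.2+14.4 − 3φ)·0.5 = 23.4
φ = (70.00 − 23.4/0.5) / 3 = 7.73 mm/h.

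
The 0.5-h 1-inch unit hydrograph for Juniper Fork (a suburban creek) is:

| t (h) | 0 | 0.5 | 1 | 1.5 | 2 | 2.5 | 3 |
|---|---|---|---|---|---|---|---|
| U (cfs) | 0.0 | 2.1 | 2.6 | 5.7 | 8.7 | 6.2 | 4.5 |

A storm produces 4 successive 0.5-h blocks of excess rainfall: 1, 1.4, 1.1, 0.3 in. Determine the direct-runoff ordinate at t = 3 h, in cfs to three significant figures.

Q ≈ 24.5 cfs

By discrete convolution, Q_j = Σ (P_i / 1 in) · U_{j−i}.
At t = 3 h (j=6): Q = (1/1)·4.5 + (1.4/1)·6.2 + (1.1/1)·8.7 + (0.3/1)·5.7 = 24.5 cfs.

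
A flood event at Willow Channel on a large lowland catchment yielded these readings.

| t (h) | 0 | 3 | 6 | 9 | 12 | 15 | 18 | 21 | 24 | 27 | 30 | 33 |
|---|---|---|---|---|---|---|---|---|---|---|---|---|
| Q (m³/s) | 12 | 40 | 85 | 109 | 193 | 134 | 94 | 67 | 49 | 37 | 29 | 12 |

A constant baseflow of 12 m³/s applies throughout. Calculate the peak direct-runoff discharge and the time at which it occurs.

Q_p = 181.0 m³/s at t = 12 h

Subtracting baseflow gives direct-runoff ordinates: 0.0, 28.0, 73.0, 97.0, 181.0, 122.0, 82.0, 55.0, 37.0, 25.0, 17.0, 0.0 m³/s.
The maximum is 181.0 m³/s, occurring at the reading for t = 12 h.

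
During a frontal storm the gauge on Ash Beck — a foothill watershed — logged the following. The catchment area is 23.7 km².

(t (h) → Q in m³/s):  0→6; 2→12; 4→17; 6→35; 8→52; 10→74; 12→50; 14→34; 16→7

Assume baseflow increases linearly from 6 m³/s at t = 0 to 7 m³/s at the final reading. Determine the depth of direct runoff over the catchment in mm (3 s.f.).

Direct runoff: 0.00, 5.88, 10.75, 28.62, 45.50, 67.38, 43.25, 27.12, 0.00 m³/s; ΣQ_DR = 228.5 m³/s.
V = ΣQ_DR · Δt = 228.5 × 7200 s = 1.645 × 10^6 m³.
Over A = 23.7 km², depth = V / A = 69.4 mm.

d ≈ 69.4 mm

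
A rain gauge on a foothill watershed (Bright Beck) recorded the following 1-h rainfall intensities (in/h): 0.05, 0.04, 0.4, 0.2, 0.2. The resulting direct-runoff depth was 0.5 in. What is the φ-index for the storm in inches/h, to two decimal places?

φ ≈ 0.10 in/h

Only the 3 blocks with intensity above φ contribute runoff: 0.4, 0.2, 0.2 in/h.
Σ(I−φ)·Δt = d  ⇒  (0.4+0.2+0.2 − 3φ)·1 = 0.5
φ = (0.8000 − 0.5/1) / 3 = 0.10 in/h.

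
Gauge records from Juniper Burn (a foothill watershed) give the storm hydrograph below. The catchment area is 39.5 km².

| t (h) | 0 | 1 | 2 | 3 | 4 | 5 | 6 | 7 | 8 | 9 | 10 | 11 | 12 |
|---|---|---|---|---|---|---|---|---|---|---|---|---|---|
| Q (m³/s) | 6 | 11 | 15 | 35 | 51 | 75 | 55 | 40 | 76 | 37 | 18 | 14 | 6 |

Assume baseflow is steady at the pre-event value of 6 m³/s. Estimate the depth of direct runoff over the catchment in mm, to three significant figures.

Direct runoff: 0.0, 5.0, 9.0, 29.0, 45.0, 69.0, 49.0, 34.0, 70.0, 31.0, 12.0, 8.0, 0.0 m³/s; ΣQ_DR = 361.0 m³/s.
V = ΣQ_DR · Δt = 361.0 × 3600 s = 1.300 × 10^6 m³.
Over A = 39.5 km², depth = V / A = 32.9 mm.

d ≈ 32.9 mm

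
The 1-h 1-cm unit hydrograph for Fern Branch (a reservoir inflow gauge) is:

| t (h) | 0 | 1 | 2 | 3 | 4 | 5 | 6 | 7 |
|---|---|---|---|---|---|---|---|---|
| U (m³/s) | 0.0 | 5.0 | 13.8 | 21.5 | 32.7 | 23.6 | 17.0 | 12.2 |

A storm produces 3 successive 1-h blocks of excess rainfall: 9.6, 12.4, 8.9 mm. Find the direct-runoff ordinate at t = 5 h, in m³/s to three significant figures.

Q ≈ 82.3 m³/s

By discrete convolution, Q_j = Σ (P_i / 10 mm) · U_{j−i}.
At t = 5 h (j=5): Q = (9.6/10)·23.6 + (12.4/10)·32.7 + (8.9/10)·21.5 = 82.3 m³/s.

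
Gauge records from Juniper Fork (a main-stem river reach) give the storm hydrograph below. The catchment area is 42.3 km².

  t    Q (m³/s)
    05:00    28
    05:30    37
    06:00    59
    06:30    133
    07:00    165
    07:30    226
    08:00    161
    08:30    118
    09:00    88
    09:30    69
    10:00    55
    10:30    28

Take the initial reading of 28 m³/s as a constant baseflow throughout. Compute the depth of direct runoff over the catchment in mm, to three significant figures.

d ≈ 35.4 mm

Direct runoff: 0.0, 9.0, 31.0, 105.0, 137.0, 198.0, 133.0, 90.0, 60.0, 41.0, 27.0, 0.0 m³/s; ΣQ_DR = 831.0 m³/s.
V = ΣQ_DR · Δt = 831.0 × 1800 s = 1.496 × 10^6 m³.
Over A = 42.3 km², depth = V / A = 35.4 mm.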